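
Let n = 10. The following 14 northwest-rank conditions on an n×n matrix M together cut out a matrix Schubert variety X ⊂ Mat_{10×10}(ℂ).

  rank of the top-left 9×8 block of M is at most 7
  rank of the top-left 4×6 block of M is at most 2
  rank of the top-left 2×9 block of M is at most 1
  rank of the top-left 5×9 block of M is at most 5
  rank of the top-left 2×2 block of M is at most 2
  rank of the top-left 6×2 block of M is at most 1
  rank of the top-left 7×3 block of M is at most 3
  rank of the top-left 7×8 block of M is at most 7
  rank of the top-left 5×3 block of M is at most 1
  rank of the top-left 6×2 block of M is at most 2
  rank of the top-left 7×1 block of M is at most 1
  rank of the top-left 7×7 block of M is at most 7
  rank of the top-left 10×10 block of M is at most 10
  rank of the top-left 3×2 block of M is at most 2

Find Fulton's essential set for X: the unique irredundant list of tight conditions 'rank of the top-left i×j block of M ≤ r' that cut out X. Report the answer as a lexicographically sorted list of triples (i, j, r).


The tightest implied rank at each (i,j), from the 14 conditions:

  R[1]: 1 | 1 | 1 | 1 | 1 | 1 | 1 | 1 | 1 | 1
  R[2]: 1 | 1 | 1 | 1 | 1 | 1 | 1 | 1 | 1 | 2
  R[3]: 1 | 1 | 1 | 2 | 2 | 2 | 2 | 2 | 2 | 3
  R[4]: 1 | 1 | 1 | 2 | 2 | 2 | 3 | 3 | 3 | 4
  R[5]: 1 | 1 | 1 | 2 | 3 | 3 | 4 | 4 | 4 | 5
  R[6]: 1 | 1 | 2 | 3 | 4 | 4 | 5 | 5 | 5 | 6
  R[7]: 1 | 2 | 3 | 4 | 5 | 5 | 6 | 6 | 6 | 7
  R[8]: 1 | 2 | 3 | 4 | 5 | 6 | 7 | 7 | 7 | 8
  R[9]: 1 | 2 | 3 | 4 | 5 | 6 | 7 | 7 | 8 | 9
  R[10]: 1 | 2 | 3 | 4 | 5 | 6 | 7 | 8 | 9 | 10

hence w(1..10) = (1, 10, 4, 7, 5, 3, 2, 6, 9, 8).

ℓ(w)=18; the 5 essential cells (i,j,r):

[(2, 9, 1), (4, 6, 2), (5, 3, 1), (6, 2, 1), (9, 8, 7)]


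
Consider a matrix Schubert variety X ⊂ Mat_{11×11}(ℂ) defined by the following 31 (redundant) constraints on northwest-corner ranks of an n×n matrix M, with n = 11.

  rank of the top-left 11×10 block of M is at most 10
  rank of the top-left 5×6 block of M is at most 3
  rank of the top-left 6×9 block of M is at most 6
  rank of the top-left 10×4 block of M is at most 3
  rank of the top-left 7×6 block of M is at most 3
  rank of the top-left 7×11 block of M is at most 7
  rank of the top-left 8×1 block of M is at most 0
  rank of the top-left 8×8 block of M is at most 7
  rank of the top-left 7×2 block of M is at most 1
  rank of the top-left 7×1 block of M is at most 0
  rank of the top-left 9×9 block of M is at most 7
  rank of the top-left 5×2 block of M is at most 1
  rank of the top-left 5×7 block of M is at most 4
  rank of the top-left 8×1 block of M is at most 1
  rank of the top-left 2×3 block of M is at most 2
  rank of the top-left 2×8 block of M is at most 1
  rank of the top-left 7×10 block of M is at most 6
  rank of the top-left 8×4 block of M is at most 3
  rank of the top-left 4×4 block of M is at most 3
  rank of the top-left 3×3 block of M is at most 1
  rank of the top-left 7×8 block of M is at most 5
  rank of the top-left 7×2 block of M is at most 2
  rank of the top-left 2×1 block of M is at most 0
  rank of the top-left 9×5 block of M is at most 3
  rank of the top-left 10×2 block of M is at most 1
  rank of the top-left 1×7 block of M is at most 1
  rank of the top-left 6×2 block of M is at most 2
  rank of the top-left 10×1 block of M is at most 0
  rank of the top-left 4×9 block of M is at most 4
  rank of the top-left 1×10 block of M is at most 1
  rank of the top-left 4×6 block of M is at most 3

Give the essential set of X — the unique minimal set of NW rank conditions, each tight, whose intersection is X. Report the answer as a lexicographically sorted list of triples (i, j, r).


The tightest implied rank at each (i,j), from the 31 conditions:

  0 1 1 1 1 1 1 1 1 1 1
  0 1 1 1 1 1 1 1 2 2 2
  0 1 1 2 2 2 2 2 3 3 3
  0 1 2 3 3 3 3 3 4 4 4
  0 1 2 3 3 3 4 4 5 5 5
  0 1 2 3 3 3 4 5 6 6 6
  0 1 2 3 3 3 4 5 6 6 7
  0 1 2 3 3 4 5 6 7 7 8
  0 1 2 3 3 4 5 6 7 8 9
  0 1 2 3 4 5 6 7 8 9 10
  1 2 3 4 5 6 7 8 9 10 11

giving w = (2, 9, 4, 3, 7, 8, 11, 6, 10, 5, 1) via Δ²R.

D(w) has 26 cells with 6 SE-corners; essential set:

[(2, 8, 1), (3, 3, 1), (7, 6, 3), (7, 10, 6), (9, 5, 3), (10, 1, 0)]


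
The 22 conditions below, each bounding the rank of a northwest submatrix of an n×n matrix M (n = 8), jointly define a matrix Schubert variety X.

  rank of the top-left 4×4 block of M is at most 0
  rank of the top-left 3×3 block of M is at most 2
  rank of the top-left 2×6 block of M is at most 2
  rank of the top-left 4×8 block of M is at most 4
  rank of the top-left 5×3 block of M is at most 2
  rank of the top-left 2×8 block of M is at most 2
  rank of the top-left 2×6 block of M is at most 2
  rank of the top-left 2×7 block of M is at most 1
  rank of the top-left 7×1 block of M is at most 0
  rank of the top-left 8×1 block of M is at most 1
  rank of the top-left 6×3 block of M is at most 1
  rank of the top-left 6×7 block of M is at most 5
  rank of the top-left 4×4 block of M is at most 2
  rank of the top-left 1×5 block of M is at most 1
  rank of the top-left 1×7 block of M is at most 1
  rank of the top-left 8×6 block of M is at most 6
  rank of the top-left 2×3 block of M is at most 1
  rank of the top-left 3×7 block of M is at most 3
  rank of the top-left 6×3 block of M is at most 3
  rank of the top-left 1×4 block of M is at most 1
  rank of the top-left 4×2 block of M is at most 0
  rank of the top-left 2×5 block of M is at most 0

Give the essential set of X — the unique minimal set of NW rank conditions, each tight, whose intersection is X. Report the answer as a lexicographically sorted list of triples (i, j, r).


Recovering R(i,j) via the rank-extension bound from the 22 conditions:

  0  0  0  0  0  1  1  1
  0  0  0  0  0  1  1  2
  0  0  0  0  1  2  2  3
  0  0  0  0  1  2  3  4
  0  1  1  1  2  3  4  5
  0  1  1  2  3  4  5  6
  0  1  2  3  4  5  6  7
  1  2  3  4  5  6  7  8

giving w = (6, 8, 5, 7, 2, 4, 3, 1) via Δ²R.

5 SE-corners of the 23-cell Rothe diagram give Ess(w):

[(2, 5, 0), (2, 7, 1), (4, 4, 0), (6, 3, 1), (7, 1, 0)]


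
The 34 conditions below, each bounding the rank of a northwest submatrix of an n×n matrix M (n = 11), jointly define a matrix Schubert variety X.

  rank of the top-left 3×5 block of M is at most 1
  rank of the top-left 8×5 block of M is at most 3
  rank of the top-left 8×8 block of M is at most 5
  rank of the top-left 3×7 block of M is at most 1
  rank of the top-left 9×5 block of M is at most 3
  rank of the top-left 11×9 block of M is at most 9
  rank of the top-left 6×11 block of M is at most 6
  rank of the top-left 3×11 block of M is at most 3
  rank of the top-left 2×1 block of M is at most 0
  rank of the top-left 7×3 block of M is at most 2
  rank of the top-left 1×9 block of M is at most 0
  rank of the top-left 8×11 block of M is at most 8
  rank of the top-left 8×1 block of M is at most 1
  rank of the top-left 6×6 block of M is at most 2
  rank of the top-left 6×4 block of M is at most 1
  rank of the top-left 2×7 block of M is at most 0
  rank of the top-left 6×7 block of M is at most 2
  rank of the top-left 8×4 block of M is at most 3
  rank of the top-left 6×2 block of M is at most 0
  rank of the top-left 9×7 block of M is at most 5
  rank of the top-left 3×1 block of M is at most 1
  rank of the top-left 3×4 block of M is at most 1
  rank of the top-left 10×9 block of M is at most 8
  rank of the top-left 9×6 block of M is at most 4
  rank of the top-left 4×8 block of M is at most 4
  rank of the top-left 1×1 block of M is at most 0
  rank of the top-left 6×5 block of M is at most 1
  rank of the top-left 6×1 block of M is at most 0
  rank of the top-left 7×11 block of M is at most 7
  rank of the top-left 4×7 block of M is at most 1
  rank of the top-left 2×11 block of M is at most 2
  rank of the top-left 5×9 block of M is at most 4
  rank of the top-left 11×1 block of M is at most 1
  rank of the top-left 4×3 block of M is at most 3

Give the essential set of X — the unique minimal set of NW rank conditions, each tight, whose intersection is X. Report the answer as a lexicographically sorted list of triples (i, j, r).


Recovering R(i,j) via the rank-extension bound from the 34 conditions:

  row 1: 0 0 0 0 0 0 0 0 0 1 1
  row 2: 0 0 0 0 0 0 0 1 1 2 2
  row 3: 0 0 1 1 1 1 1 2 2 3 3
  row 4: 0 0 1 1 1 1 1 2 3 4 4
  row 5: 0 0 1 1 1 2 2 3 4 5 5
  row 6: 0 0 1 1 1 2 2 3 4 5 6
  row 7: 1 1 2 2 2 3 3 4 5 6 7
  row 8: 1 2 3 3 3 4 4 5 6 7 8
  row 9: 1 2 3 3 3 4 5 6 7 8 9
  row 10: 1 2 3 4 4 5 6 7 8 9 10
  row 11: 1 2 3 4 5 6 7 8 9 10 11

giving w = (10, 8, 3, 9, 6, 11, 1, 2, 7, 4, 5) via Δ²R.

Rothe diagram D(w) (35 cells), 7 SE-corners (essential conditions):

[(1, 9, 0), (2, 7, 0), (4, 7, 1), (6, 2, 0), (6, 5, 1), (6, 7, 2), (9, 5, 3)]


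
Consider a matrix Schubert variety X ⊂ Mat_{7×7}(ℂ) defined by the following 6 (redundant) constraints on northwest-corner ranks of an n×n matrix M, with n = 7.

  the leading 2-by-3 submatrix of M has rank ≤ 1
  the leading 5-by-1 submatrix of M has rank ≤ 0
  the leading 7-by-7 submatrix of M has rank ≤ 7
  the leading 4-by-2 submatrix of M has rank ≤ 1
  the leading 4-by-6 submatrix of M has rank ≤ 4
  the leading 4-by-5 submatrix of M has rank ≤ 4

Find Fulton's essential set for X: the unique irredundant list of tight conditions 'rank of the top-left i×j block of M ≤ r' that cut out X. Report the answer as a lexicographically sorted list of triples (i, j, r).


Recovering R(i,j) via the rank-extension bound from the 6 conditions:

  i=1: 0  1  1  1  1  1  1
  i=2: 0  1  1  2  2  2  2
  i=3: 0  1  2  3  3  3  3
  i=4: 0  1  2  3  4  4  4
  i=5: 0  1  2  3  4  5  5
  i=6: 1  2  3  4  5  6  6
  i=7: 1  2  3  4  5  6  7

the unique w with this rank table is (2, 4, 3, 5, 6, 1, 7).

D(w) has 6 cells with 2 SE-corners; essential set:

[(2, 3, 1), (5, 1, 0)]


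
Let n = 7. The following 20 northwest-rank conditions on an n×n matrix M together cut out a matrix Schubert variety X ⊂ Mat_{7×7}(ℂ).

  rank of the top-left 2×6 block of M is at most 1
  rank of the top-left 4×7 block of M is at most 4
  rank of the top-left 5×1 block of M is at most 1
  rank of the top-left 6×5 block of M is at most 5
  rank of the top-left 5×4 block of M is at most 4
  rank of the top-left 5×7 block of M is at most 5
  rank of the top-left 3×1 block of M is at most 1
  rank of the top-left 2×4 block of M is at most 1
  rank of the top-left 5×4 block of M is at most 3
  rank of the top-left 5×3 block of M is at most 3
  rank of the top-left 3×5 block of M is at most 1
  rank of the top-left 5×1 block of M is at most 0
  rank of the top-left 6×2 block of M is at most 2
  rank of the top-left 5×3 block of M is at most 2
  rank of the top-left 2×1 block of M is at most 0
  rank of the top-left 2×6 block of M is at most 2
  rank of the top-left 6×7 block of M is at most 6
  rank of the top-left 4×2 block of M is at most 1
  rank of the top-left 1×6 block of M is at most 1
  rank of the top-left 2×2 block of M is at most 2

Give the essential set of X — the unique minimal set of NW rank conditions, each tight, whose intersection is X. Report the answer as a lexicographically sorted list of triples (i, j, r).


Rank table r_w(7×7) implied by the 20 constraints:

  0, 1, 1, 1, 1, 1, 1
  0, 1, 1, 1, 1, 1, 2
  0, 1, 1, 1, 1, 2, 3
  0, 1, 2, 2, 2, 3, 4
  0, 1, 2, 3, 3, 4, 5
  1, 2, 3, 4, 4, 5, 6
  1, 2, 3, 4, 5, 6, 7

reading off 1-entries of Δ²R: w = (2, 7, 6, 3, 4, 1, 5).

|D(w)|=12, |Ess(w)|=3:

[(2, 6, 1), (3, 5, 1), (5, 1, 0)]


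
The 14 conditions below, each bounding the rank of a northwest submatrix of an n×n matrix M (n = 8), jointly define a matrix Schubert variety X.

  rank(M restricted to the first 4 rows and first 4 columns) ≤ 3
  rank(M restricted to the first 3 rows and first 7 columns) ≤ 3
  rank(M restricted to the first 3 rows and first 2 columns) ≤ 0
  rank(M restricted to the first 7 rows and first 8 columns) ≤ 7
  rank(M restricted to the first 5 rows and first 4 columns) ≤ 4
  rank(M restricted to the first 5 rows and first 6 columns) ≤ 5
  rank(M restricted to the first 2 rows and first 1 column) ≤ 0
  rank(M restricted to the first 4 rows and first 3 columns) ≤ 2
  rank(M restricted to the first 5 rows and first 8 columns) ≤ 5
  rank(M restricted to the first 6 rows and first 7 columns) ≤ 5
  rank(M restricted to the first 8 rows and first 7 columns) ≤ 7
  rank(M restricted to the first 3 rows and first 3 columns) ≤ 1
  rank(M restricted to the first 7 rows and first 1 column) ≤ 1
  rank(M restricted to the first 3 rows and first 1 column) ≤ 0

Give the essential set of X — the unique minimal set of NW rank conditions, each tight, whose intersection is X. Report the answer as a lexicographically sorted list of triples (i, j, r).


Propagating the 14 rank bounds to every northwest block:

  i=1: 0, 0, 1, 1, 1, 1, 1, 1
  i=2: 0, 0, 1, 2, 2, 2, 2, 2
  i=3: 0, 0, 1, 2, 3, 3, 3, 3
  i=4: 1, 1, 2, 3, 4, 4, 4, 4
  i=5: 1, 2, 3, 4, 5, 5, 5, 5
  i=6: 1, 2, 3, 4, 5, 5, 5, 6
  i=7: 1, 2, 3, 4, 5, 6, 6, 7
  i=8: 1, 2, 3, 4, 5, 6, 7, 8

the unique w with this rank table is (3, 4, 5, 1, 2, 8, 6, 7).

ℓ(w)=8; the 2 essential cells (i,j,r):

[(3, 2, 0), (6, 7, 5)]


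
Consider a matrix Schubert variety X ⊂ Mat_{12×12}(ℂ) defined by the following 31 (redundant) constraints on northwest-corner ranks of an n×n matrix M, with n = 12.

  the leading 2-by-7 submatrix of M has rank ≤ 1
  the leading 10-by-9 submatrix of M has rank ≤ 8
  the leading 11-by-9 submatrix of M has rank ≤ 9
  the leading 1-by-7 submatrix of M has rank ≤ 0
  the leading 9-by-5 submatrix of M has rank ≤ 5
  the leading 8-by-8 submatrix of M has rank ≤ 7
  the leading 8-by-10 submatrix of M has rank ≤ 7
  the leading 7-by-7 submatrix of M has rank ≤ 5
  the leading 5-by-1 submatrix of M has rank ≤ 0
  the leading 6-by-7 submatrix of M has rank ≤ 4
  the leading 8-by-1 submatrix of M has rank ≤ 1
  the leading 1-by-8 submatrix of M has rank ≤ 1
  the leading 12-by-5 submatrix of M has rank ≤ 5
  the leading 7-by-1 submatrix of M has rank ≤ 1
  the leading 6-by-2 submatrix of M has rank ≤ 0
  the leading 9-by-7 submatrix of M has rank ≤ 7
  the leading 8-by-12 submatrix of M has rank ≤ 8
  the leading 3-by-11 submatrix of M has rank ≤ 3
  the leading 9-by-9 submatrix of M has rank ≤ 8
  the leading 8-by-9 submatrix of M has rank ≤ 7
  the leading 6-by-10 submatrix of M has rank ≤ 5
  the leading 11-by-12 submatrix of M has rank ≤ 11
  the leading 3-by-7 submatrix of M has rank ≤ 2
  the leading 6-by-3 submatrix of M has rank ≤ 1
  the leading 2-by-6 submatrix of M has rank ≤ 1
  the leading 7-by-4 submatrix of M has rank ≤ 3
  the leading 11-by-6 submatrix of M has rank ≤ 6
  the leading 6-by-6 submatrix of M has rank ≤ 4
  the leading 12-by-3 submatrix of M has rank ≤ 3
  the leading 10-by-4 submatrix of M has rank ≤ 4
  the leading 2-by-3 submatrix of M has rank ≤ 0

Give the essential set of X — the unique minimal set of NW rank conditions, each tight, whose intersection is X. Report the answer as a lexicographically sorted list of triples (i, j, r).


Propagating the 31 rank bounds to every northwest block:

  row 1: 0 0 0 0 0 0 0 1 1 1 1 1
  row 2: 0 0 0 1 1 1 1 2 2 2 2 2
  row 3: 0 0 1 2 2 2 2 3 3 3 3 3
  row 4: 0 0 1 2 3 3 3 4 4 4 4 4
  row 5: 0 0 1 2 3 4 4 5 5 5 5 5
  row 6: 0 0 1 2 3 4 4 5 5 5 6 6
  row 7: 1 1 2 3 4 5 5 6 6 6 7 7
  row 8: 1 2 3 4 5 6 6 7 7 7 8 8
  row 9: 1 2 3 4 5 6 7 8 8 8 9 9
  row 10: 1 2 3 4 5 6 7 8 8 9 10 10
  row 11: 1 2 3 4 5 6 7 8 9 10 11 11
  row 12: 1 2 3 4 5 6 7 8 9 10 11 12

reading off 1-entries of Δ²R: w = (8, 4, 3, 5, 6, 11, 1, 2, 7, 10, 9, 12).

Rothe diagram D(w) (22 cells), 6 SE-corners (essential conditions):

[(1, 7, 0), (2, 3, 0), (6, 2, 0), (6, 7, 4), (6, 10, 5), (10, 9, 8)]


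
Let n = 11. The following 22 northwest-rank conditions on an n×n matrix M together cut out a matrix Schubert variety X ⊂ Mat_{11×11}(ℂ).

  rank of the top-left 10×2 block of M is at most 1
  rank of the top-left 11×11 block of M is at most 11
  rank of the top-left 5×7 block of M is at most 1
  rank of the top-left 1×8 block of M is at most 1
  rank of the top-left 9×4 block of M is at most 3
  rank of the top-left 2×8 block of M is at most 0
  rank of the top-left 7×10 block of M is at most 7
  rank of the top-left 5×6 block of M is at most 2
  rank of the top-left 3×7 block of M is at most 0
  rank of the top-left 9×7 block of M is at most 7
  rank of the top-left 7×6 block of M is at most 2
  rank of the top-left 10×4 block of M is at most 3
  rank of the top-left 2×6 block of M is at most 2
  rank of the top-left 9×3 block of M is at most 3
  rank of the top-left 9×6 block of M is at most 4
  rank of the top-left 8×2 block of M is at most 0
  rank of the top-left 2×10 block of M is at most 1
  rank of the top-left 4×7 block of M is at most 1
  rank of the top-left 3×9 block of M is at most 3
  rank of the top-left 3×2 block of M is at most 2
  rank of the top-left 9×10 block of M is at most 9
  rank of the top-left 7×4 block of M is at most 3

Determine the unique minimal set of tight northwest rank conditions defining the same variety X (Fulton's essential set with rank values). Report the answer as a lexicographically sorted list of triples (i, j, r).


Computing R[i][j] = min implied NW-rank bound (n=11, 22 conditions):

  i=1: 0  0  0  0  0  0  0  0  1  1  1
  i=2: 0  0  0  0  0  0  0  0  1  1  2
  i=3: 0  0  0  0  0  0  0  1  2  2  3
  i=4: 0  0  1  1  1  1  1  2  3  3  4
  i=5: 0  0  1  1  1  1  1  2  3  4  5
  i=6: 0  0  1  2  2  2  2  3  4  5  6
  i=7: 0  0  1  2  2  2  3  4  5  6  7
  i=8: 0  0  1  2  3  3  4  5  6  7  8
  i=9: 1  1  2  3  4  4  5  6  7  8  9
  i=10: 1  1  2  3  4  5  6  7  8  9  10
  i=11: 1  2  3  4  5  6  7  8  9  10  11

second differences of R give the permutation w = (9, 11, 8, 3, 10, 4, 7, 5, 1, 6, 2).

ℓ(w)=41; the 7 essential cells (i,j,r):

[(2, 8, 0), (2, 10, 1), (3, 7, 0), (5, 7, 1), (7, 6, 2), (8, 2, 0), (10, 2, 1)]


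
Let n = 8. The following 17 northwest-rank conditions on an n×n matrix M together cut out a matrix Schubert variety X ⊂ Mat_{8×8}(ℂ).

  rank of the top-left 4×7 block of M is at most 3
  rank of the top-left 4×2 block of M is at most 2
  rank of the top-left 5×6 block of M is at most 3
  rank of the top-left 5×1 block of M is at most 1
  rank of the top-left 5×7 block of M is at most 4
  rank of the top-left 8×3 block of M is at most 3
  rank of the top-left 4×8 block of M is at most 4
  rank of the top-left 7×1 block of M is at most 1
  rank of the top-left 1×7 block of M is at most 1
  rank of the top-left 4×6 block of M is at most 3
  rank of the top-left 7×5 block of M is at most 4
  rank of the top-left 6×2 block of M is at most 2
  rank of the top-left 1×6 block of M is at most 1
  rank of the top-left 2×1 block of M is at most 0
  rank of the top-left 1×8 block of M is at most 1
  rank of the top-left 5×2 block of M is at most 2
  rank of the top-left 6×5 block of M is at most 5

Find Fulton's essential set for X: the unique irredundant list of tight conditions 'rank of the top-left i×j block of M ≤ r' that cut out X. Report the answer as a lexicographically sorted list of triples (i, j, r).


Computing R[i][j] = min implied NW-rank bound (n=8, 17 conditions):

  R[1]: 0  1  1  1  1  1  1  1
  R[2]: 0  1  2  2  2  2  2  2
  R[3]: 1  2  3  3  3  3  3  3
  R[4]: 1  2  3  3  3  3  3  4
  R[5]: 1  2  3  3  3  3  4  5
  R[6]: 1  2  3  4  4  4  5  6
  R[7]: 1  2  3  4  4  5  6  7
  R[8]: 1  2  3  4  5  6  7  8

hence w(1..8) = (2, 3, 1, 8, 7, 4, 6, 5).

D(w) has 10 cells with 4 SE-corners; essential set:

[(2, 1, 0), (4, 7, 3), (5, 6, 3), (7, 5, 4)]


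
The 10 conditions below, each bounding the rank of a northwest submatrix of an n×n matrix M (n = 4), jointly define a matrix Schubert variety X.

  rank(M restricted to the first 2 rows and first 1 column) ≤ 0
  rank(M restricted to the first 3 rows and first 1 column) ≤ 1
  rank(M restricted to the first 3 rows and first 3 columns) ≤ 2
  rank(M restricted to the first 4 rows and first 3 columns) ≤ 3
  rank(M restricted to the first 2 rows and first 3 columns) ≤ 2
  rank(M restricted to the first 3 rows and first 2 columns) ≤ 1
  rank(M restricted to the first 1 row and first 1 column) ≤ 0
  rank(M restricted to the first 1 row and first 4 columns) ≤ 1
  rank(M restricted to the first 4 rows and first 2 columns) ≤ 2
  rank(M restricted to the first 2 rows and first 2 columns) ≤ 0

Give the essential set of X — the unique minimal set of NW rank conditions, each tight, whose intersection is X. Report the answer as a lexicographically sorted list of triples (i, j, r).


Propagating the 10 rank bounds to every northwest block:

  0 0 1 1
  0 0 1 2
  1 1 2 3
  1 2 3 4

giving w = (3, 4, 1, 2) via Δ²R.

D(w) has 4 cells with 1 SE-corner; essential set:

[(2, 2, 0)]


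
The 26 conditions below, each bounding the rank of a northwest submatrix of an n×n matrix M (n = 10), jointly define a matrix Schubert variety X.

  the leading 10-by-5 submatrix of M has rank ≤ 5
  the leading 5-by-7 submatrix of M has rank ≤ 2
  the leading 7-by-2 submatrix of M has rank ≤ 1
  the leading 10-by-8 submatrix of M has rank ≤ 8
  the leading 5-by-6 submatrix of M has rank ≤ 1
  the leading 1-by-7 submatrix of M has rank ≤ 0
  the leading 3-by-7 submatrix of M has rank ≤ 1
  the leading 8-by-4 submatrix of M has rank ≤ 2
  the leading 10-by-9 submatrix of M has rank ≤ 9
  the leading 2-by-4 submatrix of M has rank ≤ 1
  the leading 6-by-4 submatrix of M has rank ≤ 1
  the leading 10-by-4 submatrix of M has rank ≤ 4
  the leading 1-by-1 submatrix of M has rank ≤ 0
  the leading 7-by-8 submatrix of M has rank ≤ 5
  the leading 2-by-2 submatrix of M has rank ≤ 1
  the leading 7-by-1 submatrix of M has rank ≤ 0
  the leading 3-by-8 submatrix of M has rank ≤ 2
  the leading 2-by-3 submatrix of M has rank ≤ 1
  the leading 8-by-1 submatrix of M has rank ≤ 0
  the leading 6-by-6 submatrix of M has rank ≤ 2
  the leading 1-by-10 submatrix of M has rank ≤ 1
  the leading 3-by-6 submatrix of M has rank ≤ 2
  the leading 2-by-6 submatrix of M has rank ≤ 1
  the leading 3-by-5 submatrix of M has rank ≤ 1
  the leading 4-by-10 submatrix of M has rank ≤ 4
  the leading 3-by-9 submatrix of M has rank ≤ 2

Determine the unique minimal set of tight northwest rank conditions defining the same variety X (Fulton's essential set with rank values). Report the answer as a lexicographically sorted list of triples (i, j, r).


Recovering R(i,j) via the rank-extension bound from the 26 conditions:

  0 | 0 | 0 | 0 | 0 | 0 | 0 | 1 | 1 | 1
  0 | 1 | 1 | 1 | 1 | 1 | 1 | 2 | 2 | 2
  0 | 1 | 1 | 1 | 1 | 1 | 1 | 2 | 2 | 3
  0 | 1 | 1 | 1 | 1 | 1 | 2 | 3 | 3 | 4
  0 | 1 | 1 | 1 | 1 | 1 | 2 | 3 | 4 | 5
  0 | 1 | 1 | 1 | 2 | 2 | 3 | 4 | 5 | 6
  0 | 1 | 2 | 2 | 3 | 3 | 4 | 5 | 6 | 7
  0 | 1 | 2 | 2 | 3 | 4 | 5 | 6 | 7 | 8
  1 | 2 | 3 | 3 | 4 | 5 | 6 | 7 | 8 | 9
  1 | 2 | 3 | 4 | 5 | 6 | 7 | 8 | 9 | 10

second differences of R give the permutation w = (8, 2, 10, 7, 9, 5, 3, 6, 1, 4).

|D(w)|=31, |Ess(w)|=7:

[(1, 7, 0), (3, 7, 1), (3, 9, 2), (5, 6, 1), (6, 4, 1), (8, 1, 0), (8, 4, 2)]


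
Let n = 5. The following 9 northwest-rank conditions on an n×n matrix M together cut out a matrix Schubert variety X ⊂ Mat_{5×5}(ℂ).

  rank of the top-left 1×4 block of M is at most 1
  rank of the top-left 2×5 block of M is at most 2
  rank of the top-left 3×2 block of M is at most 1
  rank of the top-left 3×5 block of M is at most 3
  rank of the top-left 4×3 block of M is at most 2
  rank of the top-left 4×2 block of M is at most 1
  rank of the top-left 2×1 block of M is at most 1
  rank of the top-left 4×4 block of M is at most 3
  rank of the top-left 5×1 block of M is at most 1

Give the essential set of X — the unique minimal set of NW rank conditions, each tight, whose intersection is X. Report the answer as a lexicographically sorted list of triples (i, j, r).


The tightest implied rank at each (i,j), from the 9 conditions:

  i=1: 1, 1, 1, 1, 1
  i=2: 1, 1, 2, 2, 2
  i=3: 1, 1, 2, 3, 3
  i=4: 1, 1, 2, 3, 4
  i=5: 1, 2, 3, 4, 5

the unique w with this rank table is (1, 3, 4, 5, 2).

Fulton essential set (1 of the 3 Rothe cells):

[(4, 2, 1)]


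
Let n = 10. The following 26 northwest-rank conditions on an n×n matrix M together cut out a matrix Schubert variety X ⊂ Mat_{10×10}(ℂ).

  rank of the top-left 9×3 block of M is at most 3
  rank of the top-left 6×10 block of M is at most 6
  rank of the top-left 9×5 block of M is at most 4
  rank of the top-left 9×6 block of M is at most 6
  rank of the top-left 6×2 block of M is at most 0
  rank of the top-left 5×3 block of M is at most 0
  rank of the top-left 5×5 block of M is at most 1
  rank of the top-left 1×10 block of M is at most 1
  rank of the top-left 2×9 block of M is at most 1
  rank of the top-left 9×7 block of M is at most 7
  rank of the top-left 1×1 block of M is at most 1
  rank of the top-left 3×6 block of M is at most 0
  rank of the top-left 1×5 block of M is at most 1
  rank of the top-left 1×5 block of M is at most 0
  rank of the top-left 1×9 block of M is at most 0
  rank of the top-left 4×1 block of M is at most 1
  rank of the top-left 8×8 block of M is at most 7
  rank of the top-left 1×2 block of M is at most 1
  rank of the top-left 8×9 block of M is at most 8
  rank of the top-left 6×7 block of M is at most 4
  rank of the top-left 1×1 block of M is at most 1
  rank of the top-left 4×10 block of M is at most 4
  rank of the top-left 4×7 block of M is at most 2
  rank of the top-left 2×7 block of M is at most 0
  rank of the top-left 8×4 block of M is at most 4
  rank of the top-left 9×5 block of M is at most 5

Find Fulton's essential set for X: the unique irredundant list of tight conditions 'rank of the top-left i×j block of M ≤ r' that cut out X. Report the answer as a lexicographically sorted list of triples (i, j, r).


Rank table r_w(10×10) implied by the 26 constraints:

  i=1: 0 | 0 | 0 | 0 | 0 | 0 | 0 | 0 | 0 | 1
  i=2: 0 | 0 | 0 | 0 | 0 | 0 | 0 | 1 | 1 | 2
  i=3: 0 | 0 | 0 | 0 | 0 | 0 | 1 | 2 | 2 | 3
  i=4: 0 | 0 | 0 | 1 | 1 | 1 | 2 | 3 | 3 | 4
  i=5: 0 | 0 | 0 | 1 | 1 | 2 | 3 | 4 | 4 | 5
  i=6: 0 | 0 | 1 | 2 | 2 | 3 | 4 | 5 | 5 | 6
  i=7: 1 | 1 | 2 | 3 | 3 | 4 | 5 | 6 | 6 | 7
  i=8: 1 | 2 | 3 | 4 | 4 | 5 | 6 | 7 | 7 | 8
  i=9: 1 | 2 | 3 | 4 | 4 | 5 | 6 | 7 | 8 | 9
  i=10: 1 | 2 | 3 | 4 | 5 | 6 | 7 | 8 | 9 | 10

giving w = (10, 8, 7, 4, 6, 3, 1, 2, 9, 5) via Δ²R.

ℓ(w)=32; the 7 essential cells (i,j,r):

[(1, 9, 0), (2, 7, 0), (3, 6, 0), (5, 3, 0), (5, 5, 1), (6, 2, 0), (9, 5, 4)]


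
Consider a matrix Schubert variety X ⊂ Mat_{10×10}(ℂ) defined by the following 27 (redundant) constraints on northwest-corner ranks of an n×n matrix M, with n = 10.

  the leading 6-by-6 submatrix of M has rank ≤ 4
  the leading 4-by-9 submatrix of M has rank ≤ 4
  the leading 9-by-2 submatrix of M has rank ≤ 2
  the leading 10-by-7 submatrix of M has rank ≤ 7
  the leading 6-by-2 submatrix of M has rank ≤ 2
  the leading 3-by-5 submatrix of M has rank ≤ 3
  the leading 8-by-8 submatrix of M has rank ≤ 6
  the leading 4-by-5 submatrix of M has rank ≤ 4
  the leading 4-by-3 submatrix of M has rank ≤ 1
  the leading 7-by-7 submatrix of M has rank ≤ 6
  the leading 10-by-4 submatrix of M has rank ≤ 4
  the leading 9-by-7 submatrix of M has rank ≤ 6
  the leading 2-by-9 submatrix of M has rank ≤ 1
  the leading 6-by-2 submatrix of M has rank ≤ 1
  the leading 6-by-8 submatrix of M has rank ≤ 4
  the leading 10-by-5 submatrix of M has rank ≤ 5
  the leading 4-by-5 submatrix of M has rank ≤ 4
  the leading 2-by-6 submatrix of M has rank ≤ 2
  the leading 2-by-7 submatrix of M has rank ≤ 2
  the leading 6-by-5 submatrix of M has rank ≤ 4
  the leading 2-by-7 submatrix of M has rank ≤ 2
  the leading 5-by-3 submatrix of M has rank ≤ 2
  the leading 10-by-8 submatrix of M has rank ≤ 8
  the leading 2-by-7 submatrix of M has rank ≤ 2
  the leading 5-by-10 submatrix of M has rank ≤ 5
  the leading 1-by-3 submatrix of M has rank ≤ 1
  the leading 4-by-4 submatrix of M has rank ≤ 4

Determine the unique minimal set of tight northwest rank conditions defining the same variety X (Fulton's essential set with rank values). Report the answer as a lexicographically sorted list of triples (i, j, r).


Computing R[i][j] = min implied NW-rank bound (n=10, 27 conditions):

  i=1: 1 | 1 | 1 | 1 | 1 | 1 | 1 | 1 | 1 | 1
  i=2: 1 | 1 | 1 | 1 | 1 | 1 | 1 | 1 | 1 | 2
  i=3: 1 | 1 | 1 | 2 | 2 | 2 | 2 | 2 | 2 | 3
  i=4: 1 | 1 | 1 | 2 | 3 | 3 | 3 | 3 | 3 | 4
  i=5: 1 | 1 | 2 | 3 | 4 | 4 | 4 | 4 | 4 | 5
  i=6: 1 | 1 | 2 | 3 | 4 | 4 | 4 | 4 | 5 | 6
  i=7: 1 | 2 | 3 | 4 | 5 | 5 | 5 | 5 | 6 | 7
  i=8: 1 | 2 | 3 | 4 | 5 | 6 | 6 | 6 | 7 | 8
  i=9: 1 | 2 | 3 | 4 | 5 | 6 | 6 | 7 | 8 | 9
  i=10: 1 | 2 | 3 | 4 | 5 | 6 | 7 | 8 | 9 | 10

reading off 1-entries of Δ²R: w = (1, 10, 4, 5, 3, 9, 2, 6, 8, 7).

D(w) has 18 cells with 5 SE-corners; essential set:

[(2, 9, 1), (4, 3, 1), (6, 2, 1), (6, 8, 4), (9, 7, 6)]


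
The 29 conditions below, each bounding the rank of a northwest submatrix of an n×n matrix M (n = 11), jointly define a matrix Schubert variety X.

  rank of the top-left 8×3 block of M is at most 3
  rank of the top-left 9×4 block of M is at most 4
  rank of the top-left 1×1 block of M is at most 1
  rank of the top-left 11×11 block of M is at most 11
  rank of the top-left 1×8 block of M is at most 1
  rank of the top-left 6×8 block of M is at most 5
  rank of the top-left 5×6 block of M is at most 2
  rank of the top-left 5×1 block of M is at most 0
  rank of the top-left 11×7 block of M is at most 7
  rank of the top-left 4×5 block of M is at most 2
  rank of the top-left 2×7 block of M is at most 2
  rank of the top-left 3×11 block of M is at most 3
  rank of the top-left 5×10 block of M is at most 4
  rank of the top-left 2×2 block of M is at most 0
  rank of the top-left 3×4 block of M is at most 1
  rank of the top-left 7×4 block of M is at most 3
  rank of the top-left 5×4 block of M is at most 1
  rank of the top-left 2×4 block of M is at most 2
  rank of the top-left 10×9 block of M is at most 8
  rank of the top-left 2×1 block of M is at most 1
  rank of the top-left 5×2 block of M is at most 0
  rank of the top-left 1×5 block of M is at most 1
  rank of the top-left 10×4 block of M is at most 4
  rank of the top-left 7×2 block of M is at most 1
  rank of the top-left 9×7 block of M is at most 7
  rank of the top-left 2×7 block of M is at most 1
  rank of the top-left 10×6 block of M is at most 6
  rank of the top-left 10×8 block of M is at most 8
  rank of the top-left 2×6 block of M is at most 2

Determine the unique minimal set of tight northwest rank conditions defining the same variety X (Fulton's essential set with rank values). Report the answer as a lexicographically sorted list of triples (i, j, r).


Computing R[i][j] = min implied NW-rank bound (n=11, 29 conditions):

  R[1]: 0 | 0 | 1 | 1 | 1 | 1 | 1 | 1 | 1 | 1 | 1
  R[2]: 0 | 0 | 1 | 1 | 1 | 1 | 1 | 2 | 2 | 2 | 2
  R[3]: 0 | 0 | 1 | 1 | 2 | 2 | 2 | 3 | 3 | 3 | 3
  R[4]: 0 | 0 | 1 | 1 | 2 | 2 | 3 | 4 | 4 | 4 | 4
  R[5]: 0 | 0 | 1 | 1 | 2 | 2 | 3 | 4 | 4 | 4 | 5
  R[6]: 1 | 1 | 2 | 2 | 3 | 3 | 4 | 5 | 5 | 5 | 6
  R[7]: 1 | 1 | 2 | 3 | 4 | 4 | 5 | 6 | 6 | 6 | 7
  R[8]: 1 | 2 | 3 | 4 | 5 | 5 | 6 | 7 | 7 | 7 | 8
  R[9]: 1 | 2 | 3 | 4 | 5 | 6 | 7 | 8 | 8 | 8 | 9
  R[10]: 1 | 2 | 3 | 4 | 5 | 6 | 7 | 8 | 8 | 9 | 10
  R[11]: 1 | 2 | 3 | 4 | 5 | 6 | 7 | 8 | 9 | 10 | 11

reading off 1-entries of Δ²R: w = (3, 8, 5, 7, 11, 1, 4, 2, 6, 10, 9).

7 SE-corners of the 23-cell Rothe diagram give Ess(w):

[(2, 7, 1), (5, 2, 0), (5, 4, 1), (5, 6, 2), (5, 10, 4), (7, 2, 1), (10, 9, 8)]


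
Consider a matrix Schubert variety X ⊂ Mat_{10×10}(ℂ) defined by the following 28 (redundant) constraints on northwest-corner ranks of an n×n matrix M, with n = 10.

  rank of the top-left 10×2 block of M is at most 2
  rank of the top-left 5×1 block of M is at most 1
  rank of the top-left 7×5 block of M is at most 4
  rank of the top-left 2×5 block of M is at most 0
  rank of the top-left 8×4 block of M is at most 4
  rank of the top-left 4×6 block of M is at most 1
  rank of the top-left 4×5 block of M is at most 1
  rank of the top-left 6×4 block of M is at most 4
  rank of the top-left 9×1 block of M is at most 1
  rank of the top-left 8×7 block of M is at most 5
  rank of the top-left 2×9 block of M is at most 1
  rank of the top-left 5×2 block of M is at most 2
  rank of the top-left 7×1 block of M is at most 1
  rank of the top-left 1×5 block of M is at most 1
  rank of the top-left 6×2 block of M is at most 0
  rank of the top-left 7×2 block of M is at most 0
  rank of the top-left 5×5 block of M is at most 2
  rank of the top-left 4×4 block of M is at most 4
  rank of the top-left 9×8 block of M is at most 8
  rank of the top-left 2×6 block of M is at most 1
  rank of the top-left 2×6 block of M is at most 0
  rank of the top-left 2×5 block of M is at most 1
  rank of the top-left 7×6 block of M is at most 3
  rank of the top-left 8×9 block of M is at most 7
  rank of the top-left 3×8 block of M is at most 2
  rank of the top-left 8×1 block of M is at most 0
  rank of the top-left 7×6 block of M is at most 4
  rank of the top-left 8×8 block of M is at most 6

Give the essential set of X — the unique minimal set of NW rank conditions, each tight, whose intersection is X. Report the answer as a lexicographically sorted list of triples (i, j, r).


Rank table r_w(10×10) implied by the 28 constraints:

  0, 0, 0, 0, 0, 0, 1, 1, 1, 1
  0, 0, 0, 0, 0, 0, 1, 1, 1, 2
  0, 0, 1, 1, 1, 1, 2, 2, 2, 3
  0, 0, 1, 1, 1, 1, 2, 3, 3, 4
  0, 0, 1, 2, 2, 2, 3, 4, 4, 5
  0, 0, 1, 2, 3, 3, 4, 5, 5, 6
  0, 0, 1, 2, 3, 3, 4, 5, 6, 7
  0, 1, 2, 3, 4, 4, 5, 6, 7, 8
  1, 2, 3, 4, 5, 5, 6, 7, 8, 9
  1, 2, 3, 4, 5, 6, 7, 8, 9, 10

second differences of R give the permutation w = (7, 10, 3, 8, 4, 5, 9, 2, 1, 6).

6 SE-corners of the 29-cell Rothe diagram give Ess(w):

[(2, 6, 0), (2, 9, 1), (4, 6, 1), (7, 2, 0), (7, 6, 3), (8, 1, 0)]


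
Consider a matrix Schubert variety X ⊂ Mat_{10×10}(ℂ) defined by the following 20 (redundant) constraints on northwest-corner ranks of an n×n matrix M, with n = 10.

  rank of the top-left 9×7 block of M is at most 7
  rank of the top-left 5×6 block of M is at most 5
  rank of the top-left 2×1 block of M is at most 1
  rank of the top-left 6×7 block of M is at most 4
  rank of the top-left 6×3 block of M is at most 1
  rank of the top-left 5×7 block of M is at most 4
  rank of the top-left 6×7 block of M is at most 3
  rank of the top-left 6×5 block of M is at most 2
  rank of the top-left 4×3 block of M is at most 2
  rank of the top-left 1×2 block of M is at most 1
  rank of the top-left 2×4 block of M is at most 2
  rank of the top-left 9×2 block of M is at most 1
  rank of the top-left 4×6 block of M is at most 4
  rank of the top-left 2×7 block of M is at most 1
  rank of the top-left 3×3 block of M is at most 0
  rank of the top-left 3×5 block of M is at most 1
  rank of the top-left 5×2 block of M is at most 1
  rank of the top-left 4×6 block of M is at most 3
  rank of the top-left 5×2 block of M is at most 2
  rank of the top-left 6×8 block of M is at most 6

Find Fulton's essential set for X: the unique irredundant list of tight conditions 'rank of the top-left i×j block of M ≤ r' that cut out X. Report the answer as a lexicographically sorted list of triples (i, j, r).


Propagating the 20 rank bounds to every northwest block:

  i=1: 0 0 0 1 1 1 1 1 1 1
  i=2: 0 0 0 1 1 1 1 2 2 2
  i=3: 0 0 0 1 1 2 2 3 3 3
  i=4: 1 1 1 2 2 3 3 4 4 4
  i=5: 1 1 1 2 2 3 3 4 5 5
  i=6: 1 1 1 2 2 3 3 4 5 6
  i=7: 1 1 2 3 3 4 4 5 6 7
  i=8: 1 1 2 3 4 5 5 6 7 8
  i=9: 1 1 2 3 4 5 6 7 8 9
  i=10: 1 2 3 4 5 6 7 8 9 10

second differences of R give the permutation w = (4, 8, 6, 1, 9, 10, 3, 5, 7, 2).

D(w) has 24 cells with 7 SE-corners; essential set:

[(2, 7, 1), (3, 3, 0), (3, 5, 1), (6, 3, 1), (6, 5, 2), (6, 7, 3), (9, 2, 1)]


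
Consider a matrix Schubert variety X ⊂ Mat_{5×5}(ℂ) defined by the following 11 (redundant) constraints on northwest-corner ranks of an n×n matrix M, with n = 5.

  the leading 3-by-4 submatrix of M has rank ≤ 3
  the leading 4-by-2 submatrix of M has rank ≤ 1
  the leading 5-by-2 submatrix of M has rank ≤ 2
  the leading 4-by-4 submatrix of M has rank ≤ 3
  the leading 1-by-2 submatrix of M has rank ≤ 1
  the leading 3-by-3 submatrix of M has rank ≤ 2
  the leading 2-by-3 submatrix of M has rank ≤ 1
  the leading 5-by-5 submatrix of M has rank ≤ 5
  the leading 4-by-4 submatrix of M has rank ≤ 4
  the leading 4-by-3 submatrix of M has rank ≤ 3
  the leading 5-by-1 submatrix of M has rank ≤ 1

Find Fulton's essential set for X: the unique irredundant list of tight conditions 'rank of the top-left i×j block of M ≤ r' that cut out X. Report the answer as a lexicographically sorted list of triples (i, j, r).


Reconstructing r_w from the 11 given conditions:

  1 | 1 | 1 | 1 | 1
  1 | 1 | 1 | 2 | 2
  1 | 1 | 2 | 3 | 3
  1 | 1 | 2 | 3 | 4
  1 | 2 | 3 | 4 | 5

the unique w with this rank table is (1, 4, 3, 5, 2).

D(w) has 4 cells with 2 SE-corners; essential set:

[(2, 3, 1), (4, 2, 1)]


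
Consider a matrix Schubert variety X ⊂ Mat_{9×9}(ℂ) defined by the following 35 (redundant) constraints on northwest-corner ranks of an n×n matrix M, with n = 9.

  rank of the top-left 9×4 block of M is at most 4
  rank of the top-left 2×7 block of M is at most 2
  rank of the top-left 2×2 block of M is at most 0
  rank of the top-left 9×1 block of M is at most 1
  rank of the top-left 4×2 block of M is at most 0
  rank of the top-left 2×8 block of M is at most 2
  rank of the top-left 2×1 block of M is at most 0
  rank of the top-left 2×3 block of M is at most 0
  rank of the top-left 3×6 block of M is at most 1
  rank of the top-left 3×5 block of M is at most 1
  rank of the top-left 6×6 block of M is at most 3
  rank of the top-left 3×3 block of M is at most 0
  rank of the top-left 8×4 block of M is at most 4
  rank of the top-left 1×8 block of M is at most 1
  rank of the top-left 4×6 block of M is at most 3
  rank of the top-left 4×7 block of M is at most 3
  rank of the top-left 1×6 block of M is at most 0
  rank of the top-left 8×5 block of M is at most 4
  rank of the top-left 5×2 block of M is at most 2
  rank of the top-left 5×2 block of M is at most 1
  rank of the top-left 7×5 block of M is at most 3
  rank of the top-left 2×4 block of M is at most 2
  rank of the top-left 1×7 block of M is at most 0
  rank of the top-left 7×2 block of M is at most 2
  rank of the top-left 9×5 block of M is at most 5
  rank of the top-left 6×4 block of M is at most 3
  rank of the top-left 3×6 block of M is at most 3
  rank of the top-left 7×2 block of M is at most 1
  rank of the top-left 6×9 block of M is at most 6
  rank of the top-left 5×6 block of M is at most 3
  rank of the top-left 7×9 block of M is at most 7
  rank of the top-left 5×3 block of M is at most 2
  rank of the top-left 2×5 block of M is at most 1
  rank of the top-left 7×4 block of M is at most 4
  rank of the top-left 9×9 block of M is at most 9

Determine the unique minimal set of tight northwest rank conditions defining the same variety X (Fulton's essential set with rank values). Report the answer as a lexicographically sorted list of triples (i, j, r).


Reconstructing r_w from the 35 given conditions:

  R[1]: 0 0 0 0 0 0 0 1 1
  R[2]: 0 0 0 1 1 1 1 2 2
  R[3]: 0 0 0 1 1 1 2 3 3
  R[4]: 0 0 1 2 2 2 3 4 4
  R[5]: 1 1 2 3 3 3 4 5 5
  R[6]: 1 1 2 3 3 3 4 5 6
  R[7]: 1 1 2 3 3 4 5 6 7
  R[8]: 1 2 3 4 4 5 6 7 8
  R[9]: 1 2 3 4 5 6 7 8 9

hence w(1..9) = (8, 4, 7, 3, 1, 9, 6, 2, 5).

Rothe diagram D(w) (22 cells), 7 SE-corners (essential conditions):

[(1, 7, 0), (3, 3, 0), (3, 6, 1), (4, 2, 0), (6, 6, 3), (7, 2, 1), (7, 5, 3)]


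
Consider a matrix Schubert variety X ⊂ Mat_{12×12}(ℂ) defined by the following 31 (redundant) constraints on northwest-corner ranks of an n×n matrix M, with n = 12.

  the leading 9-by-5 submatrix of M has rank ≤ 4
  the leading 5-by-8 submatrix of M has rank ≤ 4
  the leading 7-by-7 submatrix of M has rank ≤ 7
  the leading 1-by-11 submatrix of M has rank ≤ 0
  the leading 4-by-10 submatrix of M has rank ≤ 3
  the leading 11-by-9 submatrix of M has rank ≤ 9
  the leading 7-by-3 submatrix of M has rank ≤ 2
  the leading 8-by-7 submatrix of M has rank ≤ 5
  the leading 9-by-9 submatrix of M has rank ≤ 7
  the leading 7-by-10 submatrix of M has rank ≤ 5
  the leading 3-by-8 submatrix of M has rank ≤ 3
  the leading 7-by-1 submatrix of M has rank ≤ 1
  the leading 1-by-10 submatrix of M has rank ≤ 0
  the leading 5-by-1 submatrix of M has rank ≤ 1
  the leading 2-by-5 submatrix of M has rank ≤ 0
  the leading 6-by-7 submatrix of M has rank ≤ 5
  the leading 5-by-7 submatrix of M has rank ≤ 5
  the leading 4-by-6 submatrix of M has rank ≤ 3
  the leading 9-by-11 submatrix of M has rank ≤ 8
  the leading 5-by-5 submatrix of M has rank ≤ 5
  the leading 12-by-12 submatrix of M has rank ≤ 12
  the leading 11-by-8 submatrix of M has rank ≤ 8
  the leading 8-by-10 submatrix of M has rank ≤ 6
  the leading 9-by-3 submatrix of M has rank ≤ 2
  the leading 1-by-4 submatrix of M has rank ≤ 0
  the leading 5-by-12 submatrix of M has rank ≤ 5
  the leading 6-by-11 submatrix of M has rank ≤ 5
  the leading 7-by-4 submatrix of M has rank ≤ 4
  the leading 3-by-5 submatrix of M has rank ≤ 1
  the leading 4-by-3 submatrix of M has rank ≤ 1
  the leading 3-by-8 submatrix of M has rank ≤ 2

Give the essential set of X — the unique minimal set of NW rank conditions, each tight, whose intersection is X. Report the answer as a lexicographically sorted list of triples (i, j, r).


The tightest implied rank at each (i,j), from the 31 conditions:

  R[1]: 0 0 0 0 0 0 0 0 0 0 0 1
  R[2]: 0 0 0 0 0 1 1 1 1 1 1 2
  R[3]: 1 1 1 1 1 2 2 2 2 2 2 3
  R[4]: 1 1 1 2 2 3 3 3 3 3 3 4
  R[5]: 1 2 2 3 3 4 4 4 4 4 4 5
  R[6]: 1 2 2 3 4 5 5 5 5 5 5 6
  R[7]: 1 2 2 3 4 5 5 5 5 5 6 7
  R[8]: 1 2 2 3 4 5 5 6 6 6 7 8
  R[9]: 1 2 2 3 4 5 6 7 7 7 8 9
  R[10]: 1 2 3 4 5 6 7 8 8 8 9 10
  R[11]: 1 2 3 4 5 6 7 8 9 9 10 11
  R[12]: 1 2 3 4 5 6 7 8 9 10 11 12

reading off 1-entries of Δ²R: w = (12, 6, 1, 4, 2, 5, 11, 8, 7, 3, 9, 10).

6 SE-corners of the 27-cell Rothe diagram give Ess(w):

[(1, 11, 0), (2, 5, 0), (4, 3, 1), (7, 10, 5), (8, 7, 5), (9, 3, 2)]
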